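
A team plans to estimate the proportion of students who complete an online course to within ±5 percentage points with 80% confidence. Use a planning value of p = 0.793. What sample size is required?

For a proportion with margin E = 0.05 at 80% confidence, z = 1.282.
n = p̂(1−p̂)(z/E)² = 0.793 × 0.207 × (1.282/0.05)² = 107.91
Round up: n = 108.

n = 108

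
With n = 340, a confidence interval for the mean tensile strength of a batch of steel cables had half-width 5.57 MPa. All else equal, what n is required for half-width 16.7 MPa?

Margin of error scales as 1/√n, so n₂ = n₁·(E₁/E₂)².
n₂ = 340 × (5.57/16.7)² = 340 × 0.1112 = 37.81
Round up: n₂ = 38.

n = 38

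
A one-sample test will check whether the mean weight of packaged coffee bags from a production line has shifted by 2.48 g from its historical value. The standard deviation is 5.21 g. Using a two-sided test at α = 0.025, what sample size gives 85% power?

n = 48

For a one-sample z-test, n = ((z_{α/2} + z_β)·σ/δ)².
z_{α/2} = 2.241 (two-sided α = 0.025); z_β = 1.036 (power 85% → β = 0.15).
n = (3.277 × 5.21 / 2.48)² = 47.39
Round up: n = 48.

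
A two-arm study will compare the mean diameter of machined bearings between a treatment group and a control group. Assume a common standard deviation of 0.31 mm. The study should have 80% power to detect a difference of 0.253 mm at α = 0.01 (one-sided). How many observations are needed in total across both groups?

For two equal groups, n per group = 2·((z_α + z_β)·σ/δ)².
z_α = 2.326; z_β = 0.842 (power 80%).
n = 2 × (3.168 × 0.31 / 0.253)² = 2 × 15.07 = 30.14
Round up: n = 31 per group.
Total across both groups: 2 × 31 = 62.

62 total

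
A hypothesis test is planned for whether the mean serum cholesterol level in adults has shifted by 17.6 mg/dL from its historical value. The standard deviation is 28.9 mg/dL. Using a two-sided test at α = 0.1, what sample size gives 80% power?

For a one-sample z-test, n = ((z_{α/2} + z_β)·σ/δ)².
z_{α/2} = 1.645 (two-sided α = 0.1); z_β = 0.842 (power 80% → β = 0.2).
n = (2.487 × 28.9 / 17.6)² = 16.68
Round up: n = 17.

17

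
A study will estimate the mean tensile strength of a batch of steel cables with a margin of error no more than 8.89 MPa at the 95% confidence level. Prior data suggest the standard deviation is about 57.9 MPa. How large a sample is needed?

For a mean, the margin of error is E = z·σ/√n, so n = (zσ/E)².
At 95% confidence, z = 1.960.
n = (1.960 × 57.9 / 8.89)² = 162.95
Round up: n = 163.

163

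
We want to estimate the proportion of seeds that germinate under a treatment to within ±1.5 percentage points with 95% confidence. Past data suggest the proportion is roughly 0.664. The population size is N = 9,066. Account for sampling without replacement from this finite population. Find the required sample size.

n = 2683

For a proportion with margin E = 0.015 at 95% confidence, z = 1.960.
n = p̂(1−p̂)(z/E)² = 0.664 × 0.336 × (1.960/0.015)² = 3809.23 — call this n₀.
Finite-population correction with N = 9,066: n = n₀ / (1 + (n₀−1)/N) = 3809.23 / 1.42 = 2682.56
Round up: n = 2683.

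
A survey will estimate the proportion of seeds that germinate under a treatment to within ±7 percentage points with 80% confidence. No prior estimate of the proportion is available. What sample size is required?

For a proportion with margin E = 0.07 at 80% confidence, z = 1.282.
With no prior estimate, use p = 0.5, which maximizes p(1−p) at 0.25.
n = 0.25 × (z/E)² = 0.25 × (1.282/0.07)² = 83.85
Round up: n = 84.

84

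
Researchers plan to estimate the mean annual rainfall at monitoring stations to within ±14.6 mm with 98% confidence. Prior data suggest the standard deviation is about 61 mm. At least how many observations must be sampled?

n = 95

For a mean, the margin of error is E = z·σ/√n, so n = (zσ/E)².
At 98% confidence, z = 2.326.
n = (2.326 × 61 / 14.6)² = 94.44
Round up: n = 95.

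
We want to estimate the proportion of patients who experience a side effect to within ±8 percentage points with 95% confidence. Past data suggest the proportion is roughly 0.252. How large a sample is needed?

For a proportion with margin E = 0.08 at 95% confidence, z = 1.960.
n = p̂(1−p̂)(z/E)² = 0.252 × 0.748 × (1.960/0.08)² = 113.14
Round up: n = 114.

n = 114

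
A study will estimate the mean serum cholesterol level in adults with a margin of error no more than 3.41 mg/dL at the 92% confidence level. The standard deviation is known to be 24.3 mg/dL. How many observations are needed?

For a mean, the margin of error is E = z·σ/√n, so n = (zσ/E)².
At 92% confidence, z = 1.751.
n = (1.751 × 24.3 / 3.41)² = 155.70
Round up: n = 156.

n = 156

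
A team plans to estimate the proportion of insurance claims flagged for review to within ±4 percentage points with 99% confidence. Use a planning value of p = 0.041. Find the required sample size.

For a proportion with margin E = 0.04 at 99% confidence, z = 2.576.
n = p̂(1−p̂)(z/E)² = 0.041 × 0.959 × (2.576/0.04)² = 163.07
Round up: n = 164.

n = 164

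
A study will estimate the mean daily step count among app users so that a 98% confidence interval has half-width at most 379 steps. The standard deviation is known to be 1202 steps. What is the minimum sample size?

For a mean, the margin of error is E = z·σ/√n, so n = (zσ/E)².
At 98% confidence, z = 2.326.
n = (2.326 × 1202 / 379)² = 54.42
Round up: n = 55.

n = 55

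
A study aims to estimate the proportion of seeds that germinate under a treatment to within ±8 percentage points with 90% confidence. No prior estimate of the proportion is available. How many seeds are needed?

For a proportion with margin E = 0.08 at 90% confidence, z = 1.645.
With no prior estimate, use p = 0.5, which maximizes p(1−p) at 0.25.
n = 0.25 × (z/E)² = 0.25 × (1.645/0.08)² = 105.70
Round up: n = 106.

n = 106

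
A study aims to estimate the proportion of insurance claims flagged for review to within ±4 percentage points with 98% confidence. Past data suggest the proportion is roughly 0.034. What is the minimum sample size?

For a proportion with margin E = 0.04 at 98% confidence, z = 2.326.
n = p̂(1−p̂)(z/E)² = 0.034 × 0.966 × (2.326/0.04)² = 111.06
Round up: n = 112.

n = 112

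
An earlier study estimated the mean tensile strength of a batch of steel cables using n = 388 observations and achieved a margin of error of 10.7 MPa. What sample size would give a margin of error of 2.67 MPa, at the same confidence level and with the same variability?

Margin of error scales as 1/√n, so n₂ = n₁·(E₁/E₂)².
n₂ = 388 × (10.7/2.67)² = 388 × 16.06 = 6231.28
Round up: n₂ = 6232.

6232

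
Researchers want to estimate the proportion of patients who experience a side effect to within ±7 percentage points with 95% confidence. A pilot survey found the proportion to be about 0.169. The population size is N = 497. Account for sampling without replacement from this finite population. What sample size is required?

91

For a proportion with margin E = 0.07 at 95% confidence, z = 1.960.
n = p̂(1−p̂)(z/E)² = 0.169 × 0.831 × (1.960/0.07)² = 110.10 — call this n₀.
Finite-population correction with N = 497: n = n₀ / (1 + (n₀−1)/N) = 110.10 / 1.22 = 90.25
Round up: n = 91.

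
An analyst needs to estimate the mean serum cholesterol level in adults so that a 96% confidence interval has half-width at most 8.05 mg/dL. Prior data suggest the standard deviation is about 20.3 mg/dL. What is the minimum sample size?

For a mean, the margin of error is E = z·σ/√n, so n = (zσ/E)².
At 96% confidence, z = 2.054.
n = (2.054 × 20.3 / 8.05)² = 26.83
Round up: n = 27.

27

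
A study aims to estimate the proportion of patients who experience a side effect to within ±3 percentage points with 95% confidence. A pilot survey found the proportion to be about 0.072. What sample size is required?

286

For a proportion with margin E = 0.03 at 95% confidence, z = 1.960.
n = p̂(1−p̂)(z/E)² = 0.072 × 0.928 × (1.960/0.03)² = 285.20
Round up: n = 286.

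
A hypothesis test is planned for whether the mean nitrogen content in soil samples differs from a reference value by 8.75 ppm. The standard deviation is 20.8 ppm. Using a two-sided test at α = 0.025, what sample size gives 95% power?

86

For a one-sample z-test, n = ((z_{α/2} + z_β)·σ/δ)².
z_{α/2} = 2.241 (two-sided α = 0.025); z_β = 1.645 (power 95% → β = 0.05).
n = (3.886 × 20.8 / 8.75)² = 85.33
Round up: n = 86.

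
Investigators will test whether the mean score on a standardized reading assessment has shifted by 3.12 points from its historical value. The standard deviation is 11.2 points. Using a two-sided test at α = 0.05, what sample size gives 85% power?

116

For a one-sample z-test, n = ((z_{α/2} + z_β)·σ/δ)².
z_{α/2} = 1.960 (two-sided α = 0.05); z_β = 1.036 (power 85% → β = 0.15).
n = (2.996 × 11.2 / 3.12)² = 115.67
Round up: n = 116.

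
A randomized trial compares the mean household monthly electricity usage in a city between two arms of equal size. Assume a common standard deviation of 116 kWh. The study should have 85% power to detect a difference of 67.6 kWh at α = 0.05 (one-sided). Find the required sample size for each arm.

For two equal groups, n per group = 2·((z_α + z_β)·σ/δ)².
z_α = 1.645; z_β = 1.036 (power 85%).
n = 2 × (2.681 × 116 / 67.6)² = 2 × 21.16 = 42.32
Round up: n = 43 per group.

43 per group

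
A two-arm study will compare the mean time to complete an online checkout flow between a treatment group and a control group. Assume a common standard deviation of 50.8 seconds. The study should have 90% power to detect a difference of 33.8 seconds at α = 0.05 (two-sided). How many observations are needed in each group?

For two equal groups, n per group = 2·((z_{α/2} + z_β)·σ/δ)².
z_{α/2} = 1.960; z_β = 1.282 (power 90%).
n = 2 × (3.242 × 50.8 / 33.8)² = 2 × 23.74 = 47.48
Round up: n = 48 per group.

48 per group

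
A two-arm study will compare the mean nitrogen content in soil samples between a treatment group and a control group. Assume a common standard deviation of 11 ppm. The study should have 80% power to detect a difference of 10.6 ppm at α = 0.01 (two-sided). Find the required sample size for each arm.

For two equal groups, n per group = 2·((z_{α/2} + z_β)·σ/δ)².
z_{α/2} = 2.576; z_β = 0.842 (power 80%).
n = 2 × (3.418 × 11 / 10.6)² = 2 × 12.58 = 25.16
Round up: n = 26 per group.

26 per group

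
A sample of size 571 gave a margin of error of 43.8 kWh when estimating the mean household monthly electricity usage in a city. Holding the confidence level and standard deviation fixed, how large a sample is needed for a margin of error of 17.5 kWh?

Margin of error scales as 1/√n, so n₂ = n₁·(E₁/E₂)².
n₂ = 571 × (43.8/17.5)² = 571 × 6.264 = 3576.74
Round up: n₂ = 3577.

3577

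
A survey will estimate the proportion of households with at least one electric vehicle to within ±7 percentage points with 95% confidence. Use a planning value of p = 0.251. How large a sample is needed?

For a proportion with margin E = 0.07 at 95% confidence, z = 1.960.
n = p̂(1−p̂)(z/E)² = 0.251 × 0.749 × (1.960/0.07)² = 147.39
Round up: n = 148.

148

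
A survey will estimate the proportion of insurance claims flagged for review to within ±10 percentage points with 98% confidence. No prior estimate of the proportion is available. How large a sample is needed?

136

For a proportion with margin E = 0.1 at 98% confidence, z = 2.326.
With no prior estimate, use p = 0.5, which maximizes p(1−p) at 0.25.
n = 0.25 × (z/E)² = 0.25 × (2.326/0.1)² = 135.26
Round up: n = 136.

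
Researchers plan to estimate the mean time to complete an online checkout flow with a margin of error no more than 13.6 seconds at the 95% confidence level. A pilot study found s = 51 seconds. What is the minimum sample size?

55

For a mean, the margin of error is E = z·σ/√n, so n = (zσ/E)².
At 95% confidence, z = 1.960.
n = (1.960 × 51 / 13.6)² = 54.02
Round up: n = 55.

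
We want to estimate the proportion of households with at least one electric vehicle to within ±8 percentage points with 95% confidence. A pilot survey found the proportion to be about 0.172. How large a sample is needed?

For a proportion with margin E = 0.08 at 95% confidence, z = 1.960.
n = p̂(1−p̂)(z/E)² = 0.172 × 0.828 × (1.960/0.08)² = 85.49
Round up: n = 86.

86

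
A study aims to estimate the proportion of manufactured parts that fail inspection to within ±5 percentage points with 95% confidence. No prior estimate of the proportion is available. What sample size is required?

For a proportion with margin E = 0.05 at 95% confidence, z = 1.960.
With no prior estimate, use p = 0.5, which maximizes p(1−p) at 0.25.
n = 0.25 × (z/E)² = 0.25 × (1.960/0.05)² = 384.16
Round up: n = 385.

385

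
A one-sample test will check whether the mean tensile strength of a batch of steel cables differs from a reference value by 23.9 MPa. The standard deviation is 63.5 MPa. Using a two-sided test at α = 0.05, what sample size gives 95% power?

For a one-sample z-test, n = ((z_{α/2} + z_β)·σ/δ)².
z_{α/2} = 1.960 (two-sided α = 0.05); z_β = 1.645 (power 95% → β = 0.05).
n = (3.605 × 63.5 / 23.9)² = 91.74
Round up: n = 92.

n = 92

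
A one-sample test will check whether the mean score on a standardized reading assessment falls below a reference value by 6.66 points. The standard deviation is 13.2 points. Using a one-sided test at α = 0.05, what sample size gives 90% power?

34

For a one-sample z-test, n = ((z_α + z_β)·σ/δ)².
z_α = 1.645 (one-sided α = 0.05); z_β = 1.282 (power 90% → β = 0.1).
n = (2.927 × 13.2 / 6.66)² = 33.65
Round up: n = 34.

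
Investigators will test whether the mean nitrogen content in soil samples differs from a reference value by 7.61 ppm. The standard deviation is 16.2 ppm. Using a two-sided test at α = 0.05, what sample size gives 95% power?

For a one-sample z-test, n = ((z_{α/2} + z_β)·σ/δ)².
z_{α/2} = 1.960 (two-sided α = 0.05); z_β = 1.645 (power 95% → β = 0.05).
n = (3.605 × 16.2 / 7.61)² = 58.89
Round up: n = 59.

59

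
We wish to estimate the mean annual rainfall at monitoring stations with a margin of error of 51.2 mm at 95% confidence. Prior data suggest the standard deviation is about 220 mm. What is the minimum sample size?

71

For a mean, the margin of error is E = z·σ/√n, so n = (zσ/E)².
At 95% confidence, z = 1.960.
n = (1.960 × 220 / 51.2)² = 70.93
Round up: n = 71.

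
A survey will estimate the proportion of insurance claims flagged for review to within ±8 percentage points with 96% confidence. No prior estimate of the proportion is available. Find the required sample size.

For a proportion with margin E = 0.08 at 96% confidence, z = 2.054.
With no prior estimate, use p = 0.5, which maximizes p(1−p) at 0.25.
n = 0.25 × (z/E)² = 0.25 × (2.054/0.08)² = 164.80
Round up: n = 165.

165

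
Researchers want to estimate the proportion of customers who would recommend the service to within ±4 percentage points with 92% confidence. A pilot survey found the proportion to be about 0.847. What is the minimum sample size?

n = 249

For a proportion with margin E = 0.04 at 92% confidence, z = 1.751.
n = p̂(1−p̂)(z/E)² = 0.847 × 0.153 × (1.751/0.04)² = 248.33
Round up: n = 249.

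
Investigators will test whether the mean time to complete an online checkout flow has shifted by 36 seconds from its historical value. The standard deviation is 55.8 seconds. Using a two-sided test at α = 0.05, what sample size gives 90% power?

For a one-sample z-test, n = ((z_{α/2} + z_β)·σ/δ)².
z_{α/2} = 1.960 (two-sided α = 0.05); z_β = 1.282 (power 90% → β = 0.1).
n = (3.242 × 55.8 / 36)² = 25.25
Round up: n = 26.

n = 26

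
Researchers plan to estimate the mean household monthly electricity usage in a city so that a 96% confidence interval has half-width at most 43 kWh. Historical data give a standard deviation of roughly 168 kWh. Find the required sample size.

For a mean, the margin of error is E = z·σ/√n, so n = (zσ/E)².
At 96% confidence, z = 2.054.
n = (2.054 × 168 / 43)² = 64.40
Round up: n = 65.

n = 65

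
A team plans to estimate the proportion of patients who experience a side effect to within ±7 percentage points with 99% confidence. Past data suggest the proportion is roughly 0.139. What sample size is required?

For a proportion with margin E = 0.07 at 99% confidence, z = 2.576.
n = p̂(1−p̂)(z/E)² = 0.139 × 0.861 × (2.576/0.07)² = 162.07
Round up: n = 163.

163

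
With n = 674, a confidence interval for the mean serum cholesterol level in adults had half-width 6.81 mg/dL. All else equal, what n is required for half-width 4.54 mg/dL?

1517

Margin of error scales as 1/√n, so n₂ = n₁·(E₁/E₂)².
n₂ = 674 × (6.81/4.54)² = 674 × 2.25 = 1516.50
Round up: n₂ = 1517.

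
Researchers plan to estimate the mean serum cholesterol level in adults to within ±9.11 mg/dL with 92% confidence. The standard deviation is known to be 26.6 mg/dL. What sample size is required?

For a mean, the margin of error is E = z·σ/√n, so n = (zσ/E)².
At 92% confidence, z = 1.751.
n = (1.751 × 26.6 / 9.11)² = 26.14
Round up: n = 27.

27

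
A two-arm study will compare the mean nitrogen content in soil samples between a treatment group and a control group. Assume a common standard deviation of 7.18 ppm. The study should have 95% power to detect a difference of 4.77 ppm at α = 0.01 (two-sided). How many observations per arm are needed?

For two equal groups, n per group = 2·((z_{α/2} + z_β)·σ/δ)².
z_{α/2} = 2.576; z_β = 1.645 (power 95%).
n = 2 × (4.221 × 7.18 / 4.77)² = 2 × 40.37 = 80.74
Round up: n = 81 per group.

81 per group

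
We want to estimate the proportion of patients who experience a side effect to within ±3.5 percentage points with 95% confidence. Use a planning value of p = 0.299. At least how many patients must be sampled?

For a proportion with margin E = 0.035 at 95% confidence, z = 1.960.
n = p̂(1−p̂)(z/E)² = 0.299 × 0.701 × (1.960/0.035)² = 657.30
Round up: n = 658.

658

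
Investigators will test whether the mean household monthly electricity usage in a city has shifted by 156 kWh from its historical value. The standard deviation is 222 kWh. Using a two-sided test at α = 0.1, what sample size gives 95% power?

For a one-sample z-test, n = ((z_{α/2} + z_β)·σ/δ)².
z_{α/2} = 1.645 (two-sided α = 0.1); z_β = 1.645 (power 95% → β = 0.05).
n = (3.290 × 222 / 156)² = 21.92
Round up: n = 22.

22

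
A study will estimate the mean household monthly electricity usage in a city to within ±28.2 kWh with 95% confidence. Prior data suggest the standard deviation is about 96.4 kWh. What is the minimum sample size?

n = 45

For a mean, the margin of error is E = z·σ/√n, so n = (zσ/E)².
At 95% confidence, z = 1.960.
n = (1.960 × 96.4 / 28.2)² = 44.89
Round up: n = 45.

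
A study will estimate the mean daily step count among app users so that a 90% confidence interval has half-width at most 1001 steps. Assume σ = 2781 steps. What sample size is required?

21

For a mean, the margin of error is E = z·σ/√n, so n = (zσ/E)².
At 90% confidence, z = 1.645.
n = (1.645 × 2781 / 1001)² = 20.89
Round up: n = 21.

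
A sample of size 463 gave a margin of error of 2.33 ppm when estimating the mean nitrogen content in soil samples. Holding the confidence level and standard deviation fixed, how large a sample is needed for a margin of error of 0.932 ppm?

Margin of error scales as 1/√n, so n₂ = n₁·(E₁/E₂)².
n₂ = 463 × (2.33/0.932)² = 463 × 6.25 = 2893.75
Round up: n₂ = 2894.

2894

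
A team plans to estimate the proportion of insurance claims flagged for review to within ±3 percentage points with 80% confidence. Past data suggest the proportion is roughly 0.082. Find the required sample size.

138

For a proportion with margin E = 0.03 at 80% confidence, z = 1.282.
n = p̂(1−p̂)(z/E)² = 0.082 × 0.918 × (1.282/0.03)² = 137.46
Round up: n = 138.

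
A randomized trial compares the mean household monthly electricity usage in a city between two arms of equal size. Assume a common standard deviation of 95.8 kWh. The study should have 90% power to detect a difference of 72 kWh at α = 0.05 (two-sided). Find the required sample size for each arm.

38 per group

For two equal groups, n per group = 2·((z_{α/2} + z_β)·σ/δ)².
z_{α/2} = 1.960; z_β = 1.282 (power 90%).
n = 2 × (3.242 × 95.8 / 72)² = 2 × 18.61 = 37.22
Round up: n = 38 per group.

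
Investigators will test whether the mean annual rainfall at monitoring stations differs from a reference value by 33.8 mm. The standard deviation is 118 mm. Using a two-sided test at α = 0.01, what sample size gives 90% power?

For a one-sample z-test, n = ((z_{α/2} + z_β)·σ/δ)².
z_{α/2} = 2.576 (two-sided α = 0.01); z_β = 1.282 (power 90% → β = 0.1).
n = (3.858 × 118 / 33.8)² = 181.41
Round up: n = 182.

182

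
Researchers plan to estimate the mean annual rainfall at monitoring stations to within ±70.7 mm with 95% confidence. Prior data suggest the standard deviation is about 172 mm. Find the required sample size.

For a mean, the margin of error is E = z·σ/√n, so n = (zσ/E)².
At 95% confidence, z = 1.960.
n = (1.960 × 172 / 70.7)² = 22.74
Round up: n = 23.

23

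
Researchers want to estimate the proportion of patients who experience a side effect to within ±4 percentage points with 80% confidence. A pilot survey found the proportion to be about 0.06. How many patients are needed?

For a proportion with margin E = 0.04 at 80% confidence, z = 1.282.
n = p̂(1−p̂)(z/E)² = 0.06 × 0.94 × (1.282/0.04)² = 57.93
Round up: n = 58.

58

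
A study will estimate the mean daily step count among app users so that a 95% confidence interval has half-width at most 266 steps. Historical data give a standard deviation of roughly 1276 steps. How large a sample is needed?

89

For a mean, the margin of error is E = z·σ/√n, so n = (zσ/E)².
At 95% confidence, z = 1.960.
n = (1.960 × 1276 / 266)² = 88.40
Round up: n = 89.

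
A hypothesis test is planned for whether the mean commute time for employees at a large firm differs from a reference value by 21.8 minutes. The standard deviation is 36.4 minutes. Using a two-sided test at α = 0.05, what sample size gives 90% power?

30

For a one-sample z-test, n = ((z_{α/2} + z_β)·σ/δ)².
z_{α/2} = 1.960 (two-sided α = 0.05); z_β = 1.282 (power 90% → β = 0.1).
n = (3.242 × 36.4 / 21.8)² = 29.30
Round up: n = 30.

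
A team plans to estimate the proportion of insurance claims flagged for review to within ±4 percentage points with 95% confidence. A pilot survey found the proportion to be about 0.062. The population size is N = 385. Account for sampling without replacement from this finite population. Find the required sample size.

n = 103

For a proportion with margin E = 0.04 at 95% confidence, z = 1.960.
n = p̂(1−p̂)(z/E)² = 0.062 × 0.938 × (1.960/0.04)² = 139.63 — call this n₀.
Finite-population correction with N = 385: n = n₀ / (1 + (n₀−1)/N) = 139.63 / 1.36 = 102.67
Round up: n = 103.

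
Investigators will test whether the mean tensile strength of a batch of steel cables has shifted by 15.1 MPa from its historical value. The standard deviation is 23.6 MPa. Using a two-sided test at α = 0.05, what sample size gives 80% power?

n = 20

For a one-sample z-test, n = ((z_{α/2} + z_β)·σ/δ)².
z_{α/2} = 1.960 (two-sided α = 0.05); z_β = 0.842 (power 80% → β = 0.2).
n = (2.802 × 23.6 / 15.1)² = 19.18
Round up: n = 20.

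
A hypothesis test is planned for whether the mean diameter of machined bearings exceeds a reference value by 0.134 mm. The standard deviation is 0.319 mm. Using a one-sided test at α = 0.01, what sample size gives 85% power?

65

For a one-sample z-test, n = ((z_α + z_β)·σ/δ)².
z_α = 2.326 (one-sided α = 0.01); z_β = 1.036 (power 85% → β = 0.15).
n = (3.362 × 0.319 / 0.134)² = 64.06
Round up: n = 65.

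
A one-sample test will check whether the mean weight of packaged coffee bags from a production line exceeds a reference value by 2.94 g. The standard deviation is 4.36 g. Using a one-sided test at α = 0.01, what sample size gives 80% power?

23

For a one-sample z-test, n = ((z_α + z_β)·σ/δ)².
z_α = 2.326 (one-sided α = 0.01); z_β = 0.842 (power 80% → β = 0.2).
n = (3.168 × 4.36 / 2.94)² = 22.07
Round up: n = 23.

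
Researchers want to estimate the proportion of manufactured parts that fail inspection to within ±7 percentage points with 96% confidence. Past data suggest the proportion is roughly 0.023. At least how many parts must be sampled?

For a proportion with margin E = 0.07 at 96% confidence, z = 2.054.
n = p̂(1−p̂)(z/E)² = 0.023 × 0.977 × (2.054/0.07)² = 19.35
Round up: n = 20.

20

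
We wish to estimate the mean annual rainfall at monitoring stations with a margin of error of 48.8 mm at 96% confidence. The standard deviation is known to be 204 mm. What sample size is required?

For a mean, the margin of error is E = z·σ/√n, so n = (zσ/E)².
At 96% confidence, z = 2.054.
n = (2.054 × 204 / 48.8)² = 73.73
Round up: n = 74.

74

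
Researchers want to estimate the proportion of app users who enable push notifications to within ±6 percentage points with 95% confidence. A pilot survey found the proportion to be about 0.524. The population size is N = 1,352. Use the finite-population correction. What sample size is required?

223

For a proportion with margin E = 0.06 at 95% confidence, z = 1.960.
n = p̂(1−p̂)(z/E)² = 0.524 × 0.476 × (1.960/0.06)² = 266.16 — call this n₀.
Finite-population correction with N = 1,352: n = n₀ / (1 + (n₀−1)/N) = 266.16 / 1.196 = 222.54
Round up: n = 223.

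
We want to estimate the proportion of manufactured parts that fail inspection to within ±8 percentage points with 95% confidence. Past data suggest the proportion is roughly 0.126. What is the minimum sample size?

67

For a proportion with margin E = 0.08 at 95% confidence, z = 1.960.
n = p̂(1−p̂)(z/E)² = 0.126 × 0.874 × (1.960/0.08)² = 66.10
Round up: n = 67.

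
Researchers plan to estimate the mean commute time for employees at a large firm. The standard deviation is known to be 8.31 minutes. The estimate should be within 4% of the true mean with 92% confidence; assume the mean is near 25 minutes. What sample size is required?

For a mean, the margin of error is E = z·σ/√n, so n = (zσ/E)².
At 92% confidence, z = 1.751.
E = 4% of 25 = 1 minutes.
n = (1.751 × 8.31 / 1)² = 211.73
Round up: n = 212.

212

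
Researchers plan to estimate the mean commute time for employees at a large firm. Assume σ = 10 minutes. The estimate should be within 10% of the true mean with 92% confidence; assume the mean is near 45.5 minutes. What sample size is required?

For a mean, the margin of error is E = z·σ/√n, so n = (zσ/E)².
At 92% confidence, z = 1.751.
E = 10% of 45.5 = 4.55 minutes.
n = (1.751 × 10 / 4.55)² = 14.81
Round up: n = 15.

15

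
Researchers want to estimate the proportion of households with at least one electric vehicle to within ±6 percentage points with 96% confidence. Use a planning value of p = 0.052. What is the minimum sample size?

58

For a proportion with margin E = 0.06 at 96% confidence, z = 2.054.
n = p̂(1−p̂)(z/E)² = 0.052 × 0.948 × (2.054/0.06)² = 57.77
Round up: n = 58.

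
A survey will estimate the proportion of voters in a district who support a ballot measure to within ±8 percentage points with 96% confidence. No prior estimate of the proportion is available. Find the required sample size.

165

For a proportion with margin E = 0.08 at 96% confidence, z = 2.054.
With no prior estimate, use p = 0.5, which maximizes p(1−p) at 0.25.
n = 0.25 × (z/E)² = 0.25 × (2.054/0.08)² = 164.80
Round up: n = 165.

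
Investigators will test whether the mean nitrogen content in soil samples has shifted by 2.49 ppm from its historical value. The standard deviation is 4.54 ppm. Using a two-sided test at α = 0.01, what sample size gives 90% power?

50

For a one-sample z-test, n = ((z_{α/2} + z_β)·σ/δ)².
z_{α/2} = 2.576 (two-sided α = 0.01); z_β = 1.282 (power 90% → β = 0.1).
n = (3.858 × 4.54 / 2.49)² = 49.48
Round up: n = 50.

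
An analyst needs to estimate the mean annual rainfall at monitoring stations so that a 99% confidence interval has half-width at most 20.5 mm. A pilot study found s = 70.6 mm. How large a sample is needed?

For a mean, the margin of error is E = z·σ/√n, so n = (zσ/E)².
At 99% confidence, z = 2.576.
n = (2.576 × 70.6 / 20.5)² = 78.70
Round up: n = 79.

n = 79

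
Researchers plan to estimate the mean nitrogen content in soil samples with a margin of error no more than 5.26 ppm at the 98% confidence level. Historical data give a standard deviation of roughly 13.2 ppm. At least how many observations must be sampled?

35

For a mean, the margin of error is E = z·σ/√n, so n = (zσ/E)².
At 98% confidence, z = 2.326.
n = (2.326 × 13.2 / 5.26)² = 34.07
Round up: n = 35.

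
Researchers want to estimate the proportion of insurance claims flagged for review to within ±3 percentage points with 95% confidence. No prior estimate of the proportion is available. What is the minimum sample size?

For a proportion with margin E = 0.03 at 95% confidence, z = 1.960.
With no prior estimate, use p = 0.5, which maximizes p(1−p) at 0.25.
n = 0.25 × (z/E)² = 0.25 × (1.960/0.03)² = 1067.11
Round up: n = 1068.

n = 1068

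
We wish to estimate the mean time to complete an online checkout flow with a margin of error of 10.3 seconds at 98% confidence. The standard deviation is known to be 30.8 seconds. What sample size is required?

49

For a mean, the margin of error is E = z·σ/√n, so n = (zσ/E)².
At 98% confidence, z = 2.326.
n = (2.326 × 30.8 / 10.3)² = 48.38
Round up: n = 49.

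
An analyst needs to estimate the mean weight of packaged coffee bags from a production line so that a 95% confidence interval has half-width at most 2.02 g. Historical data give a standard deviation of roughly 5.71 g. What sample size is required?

For a mean, the margin of error is E = z·σ/√n, so n = (zσ/E)².
At 95% confidence, z = 1.960.
n = (1.960 × 5.71 / 2.02)² = 30.70
Round up: n = 31.

n = 31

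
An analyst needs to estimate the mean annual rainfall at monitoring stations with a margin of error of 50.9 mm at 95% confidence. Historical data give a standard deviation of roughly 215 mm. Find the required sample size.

For a mean, the margin of error is E = z·σ/√n, so n = (zσ/E)².
At 95% confidence, z = 1.960.
n = (1.960 × 215 / 50.9)² = 68.54
Round up: n = 69.

n = 69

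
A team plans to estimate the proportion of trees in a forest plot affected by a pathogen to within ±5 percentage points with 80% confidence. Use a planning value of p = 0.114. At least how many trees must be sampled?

For a proportion with margin E = 0.05 at 80% confidence, z = 1.282.
n = p̂(1−p̂)(z/E)² = 0.114 × 0.886 × (1.282/0.05)² = 66.40
Round up: n = 67.

n = 67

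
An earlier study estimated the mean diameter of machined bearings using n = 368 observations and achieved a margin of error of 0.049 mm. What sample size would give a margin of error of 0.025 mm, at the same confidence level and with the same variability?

1414

Margin of error scales as 1/√n, so n₂ = n₁·(E₁/E₂)².
n₂ = 368 × (0.049/0.025)² = 368 × 3.842 = 1413.86
Round up: n₂ = 1414.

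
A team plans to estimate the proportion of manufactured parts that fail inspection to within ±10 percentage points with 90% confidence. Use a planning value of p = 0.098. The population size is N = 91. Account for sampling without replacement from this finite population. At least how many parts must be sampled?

n = 20

For a proportion with margin E = 0.1 at 90% confidence, z = 1.645.
n = p̂(1−p̂)(z/E)² = 0.098 × 0.902 × (1.645/0.1)² = 23.92 — call this n₀.
Finite-population correction with N = 91: n = n₀ / (1 + (n₀−1)/N) = 23.92 / 1.252 = 19.11
Round up: n = 20.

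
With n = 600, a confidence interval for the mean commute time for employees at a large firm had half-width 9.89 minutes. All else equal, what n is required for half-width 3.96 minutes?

Margin of error scales as 1/√n, so n₂ = n₁·(E₁/E₂)².
n₂ = 600 × (9.89/3.96)² = 600 × 6.237 = 3742.20
Round up: n₂ = 3743.

3743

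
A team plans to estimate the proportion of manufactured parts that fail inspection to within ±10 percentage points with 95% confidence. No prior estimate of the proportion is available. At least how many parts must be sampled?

For a proportion with margin E = 0.1 at 95% confidence, z = 1.960.
With no prior estimate, use p = 0.5, which maximizes p(1−p) at 0.25.
n = 0.25 × (z/E)² = 0.25 × (1.960/0.1)² = 96.04
Round up: n = 97.

n = 97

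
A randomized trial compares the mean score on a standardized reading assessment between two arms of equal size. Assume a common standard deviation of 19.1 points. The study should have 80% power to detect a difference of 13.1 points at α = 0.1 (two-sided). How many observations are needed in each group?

For two equal groups, n per group = 2·((z_{α/2} + z_β)·σ/δ)².
z_{α/2} = 1.645; z_β = 0.842 (power 80%).
n = 2 × (2.487 × 19.1 / 13.1)² = 2 × 13.15 = 26.30
Round up: n = 27 per group.

27 per group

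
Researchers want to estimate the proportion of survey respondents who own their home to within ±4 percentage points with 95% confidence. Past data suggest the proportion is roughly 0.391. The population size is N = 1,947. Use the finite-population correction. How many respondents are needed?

443

For a proportion with margin E = 0.04 at 95% confidence, z = 1.960.
n = p̂(1−p̂)(z/E)² = 0.391 × 0.609 × (1.960/0.04)² = 571.72 — call this n₀.
Finite-population correction with N = 1,947: n = n₀ / (1 + (n₀−1)/N) = 571.72 / 1.293 = 442.17
Round up: n = 443.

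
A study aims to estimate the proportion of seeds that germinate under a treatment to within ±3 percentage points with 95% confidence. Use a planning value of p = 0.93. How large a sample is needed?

For a proportion with margin E = 0.03 at 95% confidence, z = 1.960.
n = p̂(1−p̂)(z/E)² = 0.93 × 0.07 × (1.960/0.03)² = 277.88
Round up: n = 278.

278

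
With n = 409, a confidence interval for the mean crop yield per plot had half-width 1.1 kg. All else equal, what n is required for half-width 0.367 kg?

3675

Margin of error scales as 1/√n, so n₂ = n₁·(E₁/E₂)².
n₂ = 409 × (1.1/0.367)² = 409 × 8.984 = 3674.46
Round up: n₂ = 3675.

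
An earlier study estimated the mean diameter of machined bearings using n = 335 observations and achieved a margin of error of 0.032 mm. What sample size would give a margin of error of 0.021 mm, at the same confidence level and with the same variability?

n = 778

Margin of error scales as 1/√n, so n₂ = n₁·(E₁/E₂)².
n₂ = 335 × (0.032/0.021)² = 335 × 2.322 = 777.87
Round up: n₂ = 778.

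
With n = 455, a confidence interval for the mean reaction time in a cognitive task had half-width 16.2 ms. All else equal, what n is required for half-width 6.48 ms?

Margin of error scales as 1/√n, so n₂ = n₁·(E₁/E₂)².
n₂ = 455 × (16.2/6.48)² = 455 × 6.25 = 2843.75
Round up: n₂ = 2844.

2844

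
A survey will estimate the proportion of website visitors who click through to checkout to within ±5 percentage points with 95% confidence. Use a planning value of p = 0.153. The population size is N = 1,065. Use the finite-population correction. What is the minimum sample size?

For a proportion with margin E = 0.05 at 95% confidence, z = 1.960.
n = p̂(1−p̂)(z/E)² = 0.153 × 0.847 × (1.960/0.05)² = 199.13 — call this n₀.
Finite-population correction with N = 1,065: n = n₀ / (1 + (n₀−1)/N) = 199.13 / 1.186 = 167.90
Round up: n = 168.

n = 168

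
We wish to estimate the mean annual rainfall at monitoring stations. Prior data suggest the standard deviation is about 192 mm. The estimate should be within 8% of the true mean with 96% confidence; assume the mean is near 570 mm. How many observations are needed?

For a mean, the margin of error is E = z·σ/√n, so n = (zσ/E)².
At 96% confidence, z = 2.054.
E = 8% of 570 = 45.6 mm.
n = (2.054 × 192 / 45.6)² = 74.80
Round up: n = 75.

75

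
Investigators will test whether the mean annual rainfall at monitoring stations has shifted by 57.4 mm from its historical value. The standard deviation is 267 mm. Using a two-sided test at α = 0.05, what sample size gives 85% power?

For a one-sample z-test, n = ((z_{α/2} + z_β)·σ/δ)².
z_{α/2} = 1.960 (two-sided α = 0.05); z_β = 1.036 (power 85% → β = 0.15).
n = (2.996 × 267 / 57.4)² = 194.21
Round up: n = 195.

195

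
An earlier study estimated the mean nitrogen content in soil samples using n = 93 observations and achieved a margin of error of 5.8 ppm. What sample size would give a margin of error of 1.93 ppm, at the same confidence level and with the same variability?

840

Margin of error scales as 1/√n, so n₂ = n₁·(E₁/E₂)².
n₂ = 93 × (5.8/1.93)² = 93 × 9.031 = 839.88
Round up: n₂ = 840.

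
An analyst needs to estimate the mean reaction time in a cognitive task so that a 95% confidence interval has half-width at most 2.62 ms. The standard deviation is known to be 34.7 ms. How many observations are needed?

n = 674

For a mean, the margin of error is E = z·σ/√n, so n = (zσ/E)².
At 95% confidence, z = 1.960.
n = (1.960 × 34.7 / 2.62)² = 673.86
Round up: n = 674.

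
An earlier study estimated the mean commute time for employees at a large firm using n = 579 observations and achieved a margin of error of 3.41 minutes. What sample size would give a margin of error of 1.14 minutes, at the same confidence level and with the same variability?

5181

Margin of error scales as 1/√n, so n₂ = n₁·(E₁/E₂)².
n₂ = 579 × (3.41/1.14)² = 579 × 8.947 = 5180.31
Round up: n₂ = 5181.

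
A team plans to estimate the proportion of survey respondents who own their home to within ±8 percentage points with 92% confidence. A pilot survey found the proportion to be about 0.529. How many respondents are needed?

For a proportion with margin E = 0.08 at 92% confidence, z = 1.751.
n = p̂(1−p̂)(z/E)² = 0.529 × 0.471 × (1.751/0.08)² = 119.36
Round up: n = 120.

120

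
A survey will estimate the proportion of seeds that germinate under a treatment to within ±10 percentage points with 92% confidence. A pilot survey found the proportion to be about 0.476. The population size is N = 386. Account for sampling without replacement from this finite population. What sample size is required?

64

For a proportion with margin E = 0.1 at 92% confidence, z = 1.751.
n = p̂(1−p̂)(z/E)² = 0.476 × 0.524 × (1.751/0.1)² = 76.47 — call this n₀.
Finite-population correction with N = 386: n = n₀ / (1 + (n₀−1)/N) = 76.47 / 1.196 = 63.94
Round up: n = 64.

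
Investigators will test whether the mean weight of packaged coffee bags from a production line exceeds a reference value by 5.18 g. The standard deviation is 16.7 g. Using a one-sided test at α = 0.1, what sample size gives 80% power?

For a one-sample z-test, n = ((z_α + z_β)·σ/δ)².
z_α = 1.282 (one-sided α = 0.1); z_β = 0.842 (power 80% → β = 0.2).
n = (2.124 × 16.7 / 5.18)² = 46.89
Round up: n = 47.

47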